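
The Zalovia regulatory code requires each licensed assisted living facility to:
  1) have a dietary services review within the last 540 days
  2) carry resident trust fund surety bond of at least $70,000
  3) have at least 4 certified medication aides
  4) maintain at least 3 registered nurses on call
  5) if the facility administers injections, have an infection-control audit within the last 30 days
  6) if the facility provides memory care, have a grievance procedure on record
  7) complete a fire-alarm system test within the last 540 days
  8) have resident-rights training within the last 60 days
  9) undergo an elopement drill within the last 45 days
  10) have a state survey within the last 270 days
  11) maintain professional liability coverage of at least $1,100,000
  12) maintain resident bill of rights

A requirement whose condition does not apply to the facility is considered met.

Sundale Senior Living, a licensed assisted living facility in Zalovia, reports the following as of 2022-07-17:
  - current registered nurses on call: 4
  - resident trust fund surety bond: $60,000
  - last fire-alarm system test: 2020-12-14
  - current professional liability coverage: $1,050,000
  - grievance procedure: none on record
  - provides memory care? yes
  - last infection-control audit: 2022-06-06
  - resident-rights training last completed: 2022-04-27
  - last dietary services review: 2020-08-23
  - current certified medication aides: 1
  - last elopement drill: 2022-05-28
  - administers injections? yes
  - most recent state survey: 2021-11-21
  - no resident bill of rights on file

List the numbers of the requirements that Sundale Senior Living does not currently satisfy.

1. dietary services review 693 days ago vs limit 540 → not met
2. resident trust fund surety bond $60,000 < $70,000 → not met
3. certified medication aides 1 < 4 → not met
4. registered nurses on call 4 ≥ 3 → met
5. condition 'administers injections' holds; infection-control audit 41 days ago vs limit 30 → not met
6. condition 'provides memory care' holds; grievance procedure absent → not met
7. fire-alarm system test 580 days ago vs limit 540 → not met
8. resident-rights training 81 days ago vs limit 60 → not met
9. elopement drill 50 days ago vs limit 45 → not met
10. state survey 238 days ago vs limit 270 → met
11. professional liability coverage $1,050,000 < $1,100,000 → not met
12. resident bill of rights absent → not met
Not met: 1, 2, 3, 5, 6, 7, 8, 9, 11, 12

1, 2, 3, 5, 6, 7, 8, 9, 11, 12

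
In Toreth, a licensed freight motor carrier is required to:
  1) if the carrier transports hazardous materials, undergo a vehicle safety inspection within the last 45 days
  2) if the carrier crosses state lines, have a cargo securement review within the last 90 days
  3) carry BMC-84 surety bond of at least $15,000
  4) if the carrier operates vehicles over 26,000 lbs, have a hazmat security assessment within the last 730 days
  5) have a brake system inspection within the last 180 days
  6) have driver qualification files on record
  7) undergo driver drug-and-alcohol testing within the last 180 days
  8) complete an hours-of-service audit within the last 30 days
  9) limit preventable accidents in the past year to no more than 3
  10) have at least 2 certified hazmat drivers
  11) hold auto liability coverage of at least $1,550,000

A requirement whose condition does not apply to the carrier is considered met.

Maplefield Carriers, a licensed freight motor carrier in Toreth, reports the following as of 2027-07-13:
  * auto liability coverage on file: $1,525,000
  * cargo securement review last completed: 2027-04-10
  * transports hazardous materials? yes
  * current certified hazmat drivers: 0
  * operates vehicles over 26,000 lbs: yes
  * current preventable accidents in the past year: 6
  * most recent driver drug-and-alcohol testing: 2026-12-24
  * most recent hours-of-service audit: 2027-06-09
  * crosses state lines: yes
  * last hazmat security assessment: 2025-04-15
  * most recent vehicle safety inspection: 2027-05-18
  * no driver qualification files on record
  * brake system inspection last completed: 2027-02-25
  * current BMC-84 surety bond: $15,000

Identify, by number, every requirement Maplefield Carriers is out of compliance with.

1, 2, 4, 6, 7, 8, 9, 10, 11

1. condition 'transports hazardous materials' holds; vehicle safety inspection 56 days ago vs limit 45 → not met
2. condition 'crosses state lines' holds; cargo securement review 94 days ago vs limit 90 → not met
3. BMC-84 surety bond $15,000 ≥ $15,000 → met
4. condition 'operates vehicles over 26,000 lbs' holds; hazmat security assessment 819 days ago vs limit 730 → not met
5. brake system inspection 138 days ago vs limit 180 → met
6. driver qualification files absent → not met
7. driver drug-and-alcohol testing 201 days ago vs limit 180 → not met
8. hours-of-service audit 34 days ago vs limit 30 → not met
9. preventable accidents in the past year 6 > 3 → not met
10. certified hazmat drivers 0 < 2 → not met
11. auto liability coverage $1,525,000 < $1,550,000 → not met
Not met: 1, 2, 4, 6, 7, 8, 9, 10, 11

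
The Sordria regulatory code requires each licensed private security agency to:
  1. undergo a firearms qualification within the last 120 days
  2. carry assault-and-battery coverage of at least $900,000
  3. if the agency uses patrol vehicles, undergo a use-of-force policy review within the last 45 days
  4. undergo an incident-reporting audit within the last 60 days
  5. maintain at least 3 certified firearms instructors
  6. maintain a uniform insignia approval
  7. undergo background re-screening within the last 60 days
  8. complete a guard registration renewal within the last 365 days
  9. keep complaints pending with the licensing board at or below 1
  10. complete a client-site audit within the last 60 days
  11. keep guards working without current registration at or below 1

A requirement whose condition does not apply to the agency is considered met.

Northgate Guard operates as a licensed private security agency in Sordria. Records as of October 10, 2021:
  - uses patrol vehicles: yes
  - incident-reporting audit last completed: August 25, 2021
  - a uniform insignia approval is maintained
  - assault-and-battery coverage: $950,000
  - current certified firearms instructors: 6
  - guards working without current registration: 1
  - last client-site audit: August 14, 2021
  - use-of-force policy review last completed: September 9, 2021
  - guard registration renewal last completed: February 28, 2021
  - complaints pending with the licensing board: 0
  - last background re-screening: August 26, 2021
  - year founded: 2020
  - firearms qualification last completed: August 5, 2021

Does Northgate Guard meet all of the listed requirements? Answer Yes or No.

Yes

1. firearms qualification 66 days ago vs limit 120 → met
2. assault-and-battery coverage $950,000 ≥ $900,000 → met
3. condition 'uses patrol vehicles' holds; use-of-force policy review 31 days ago vs limit 45 → met
4. incident-reporting audit 46 days ago vs limit 60 → met
5. certified firearms instructors 6 ≥ 3 → met
6. uniform insignia approval present → met
7. background re-screening 45 days ago vs limit 60 → met
8. guard registration renewal 224 days ago vs limit 365 → met
9. complaints pending with the licensing board 0 ≤ 1 → met
10. client-site audit 57 days ago vs limit 60 → met
11. guards working without current registration 1 ≤ 1 → met
All met.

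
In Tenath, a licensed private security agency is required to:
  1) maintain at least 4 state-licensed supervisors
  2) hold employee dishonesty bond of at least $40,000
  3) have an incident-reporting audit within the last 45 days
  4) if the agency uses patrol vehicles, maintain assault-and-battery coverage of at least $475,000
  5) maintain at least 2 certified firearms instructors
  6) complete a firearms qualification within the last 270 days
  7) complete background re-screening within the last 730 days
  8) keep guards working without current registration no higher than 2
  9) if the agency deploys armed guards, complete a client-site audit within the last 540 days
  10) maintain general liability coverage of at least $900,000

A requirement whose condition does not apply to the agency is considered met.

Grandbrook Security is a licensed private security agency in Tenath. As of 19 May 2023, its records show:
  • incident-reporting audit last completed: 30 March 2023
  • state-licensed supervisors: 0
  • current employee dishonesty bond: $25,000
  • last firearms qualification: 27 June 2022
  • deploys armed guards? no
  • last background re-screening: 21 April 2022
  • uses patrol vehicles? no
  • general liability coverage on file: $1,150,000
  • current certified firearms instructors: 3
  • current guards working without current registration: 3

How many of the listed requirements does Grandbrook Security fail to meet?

1. state-licensed supervisors 0 < 4 → not met
2. employee dishonesty bond $25,000 < $40,000 → not met
3. incident-reporting audit 50 days ago vs limit 45 → not met
4. condition 'uses patrol vehicles' does not hold → requirement n/a → met
5. certified firearms instructors 3 ≥ 2 → met
6. firearms qualification 326 days ago vs limit 270 → not met
7. background re-screening 393 days ago vs limit 730 → met
8. guards working without current registration 3 > 2 → not met
9. condition 'deploys armed guards' does not hold → requirement n/a → met
10. general liability coverage $1,150,000 ≥ $900,000 → met
Not met: 5 of 10

5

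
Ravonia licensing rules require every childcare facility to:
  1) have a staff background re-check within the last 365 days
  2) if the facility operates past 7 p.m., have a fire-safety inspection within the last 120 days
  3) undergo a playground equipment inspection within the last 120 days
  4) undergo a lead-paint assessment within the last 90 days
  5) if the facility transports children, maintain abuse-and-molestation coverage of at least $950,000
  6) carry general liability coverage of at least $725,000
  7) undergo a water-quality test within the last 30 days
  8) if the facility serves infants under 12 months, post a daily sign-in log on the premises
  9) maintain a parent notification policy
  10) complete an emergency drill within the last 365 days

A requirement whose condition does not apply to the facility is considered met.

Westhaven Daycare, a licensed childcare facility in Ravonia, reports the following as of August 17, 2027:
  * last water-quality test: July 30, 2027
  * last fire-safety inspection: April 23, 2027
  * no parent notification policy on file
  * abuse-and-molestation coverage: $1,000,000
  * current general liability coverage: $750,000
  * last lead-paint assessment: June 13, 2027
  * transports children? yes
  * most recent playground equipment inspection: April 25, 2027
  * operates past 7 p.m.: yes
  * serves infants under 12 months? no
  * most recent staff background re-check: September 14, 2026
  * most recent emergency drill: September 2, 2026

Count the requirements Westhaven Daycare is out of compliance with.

1

1. staff background re-check 337 days ago vs limit 365 → met
2. condition 'operates past 7 p.m.' holds; fire-safety inspection 116 days ago vs limit 120 → met
3. playground equipment inspection 114 days ago vs limit 120 → met
4. lead-paint assessment 65 days ago vs limit 90 → met
5. condition 'transports children' holds; abuse-and-molestation coverage $1,000,000 ≥ $950,000 → met
6. general liability coverage $750,000 ≥ $725,000 → met
7. water-quality test 18 days ago vs limit 30 → met
8. condition 'serves infants under 12 months' does not hold → requirement n/a → met
9. parent notification policy absent → not met
10. emergency drill 349 days ago vs limit 365 → met
Not met: 1 of 10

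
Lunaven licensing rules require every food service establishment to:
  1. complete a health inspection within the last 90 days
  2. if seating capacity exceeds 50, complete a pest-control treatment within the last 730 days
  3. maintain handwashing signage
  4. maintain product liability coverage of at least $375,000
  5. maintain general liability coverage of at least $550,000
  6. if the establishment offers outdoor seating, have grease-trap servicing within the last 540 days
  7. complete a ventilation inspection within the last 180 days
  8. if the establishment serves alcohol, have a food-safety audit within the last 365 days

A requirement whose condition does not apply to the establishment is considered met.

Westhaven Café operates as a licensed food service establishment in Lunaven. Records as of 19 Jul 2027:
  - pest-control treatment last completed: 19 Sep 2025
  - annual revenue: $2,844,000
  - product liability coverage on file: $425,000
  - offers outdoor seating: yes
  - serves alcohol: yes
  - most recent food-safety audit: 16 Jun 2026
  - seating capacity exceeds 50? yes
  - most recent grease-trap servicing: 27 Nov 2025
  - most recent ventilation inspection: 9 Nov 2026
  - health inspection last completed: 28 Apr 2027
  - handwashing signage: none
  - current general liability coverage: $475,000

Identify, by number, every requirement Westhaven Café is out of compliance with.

3, 5, 6, 7, 8

1. health inspection 82 days ago vs limit 90 → met
2. condition 'seating capacity exceeds 50' holds; pest-control treatment 668 days ago vs limit 730 → met
3. handwashing signage absent → not met
4. product liability coverage $425,000 ≥ $375,000 → met
5. general liability coverage $475,000 < $550,000 → not met
6. condition 'offers outdoor seating' holds; grease-trap servicing 599 days ago vs limit 540 → not met
7. ventilation inspection 252 days ago vs limit 180 → not met
8. condition 'serves alcohol' holds; food-safety audit 398 days ago vs limit 365 → not met
Not met: 3, 5, 6, 7, 8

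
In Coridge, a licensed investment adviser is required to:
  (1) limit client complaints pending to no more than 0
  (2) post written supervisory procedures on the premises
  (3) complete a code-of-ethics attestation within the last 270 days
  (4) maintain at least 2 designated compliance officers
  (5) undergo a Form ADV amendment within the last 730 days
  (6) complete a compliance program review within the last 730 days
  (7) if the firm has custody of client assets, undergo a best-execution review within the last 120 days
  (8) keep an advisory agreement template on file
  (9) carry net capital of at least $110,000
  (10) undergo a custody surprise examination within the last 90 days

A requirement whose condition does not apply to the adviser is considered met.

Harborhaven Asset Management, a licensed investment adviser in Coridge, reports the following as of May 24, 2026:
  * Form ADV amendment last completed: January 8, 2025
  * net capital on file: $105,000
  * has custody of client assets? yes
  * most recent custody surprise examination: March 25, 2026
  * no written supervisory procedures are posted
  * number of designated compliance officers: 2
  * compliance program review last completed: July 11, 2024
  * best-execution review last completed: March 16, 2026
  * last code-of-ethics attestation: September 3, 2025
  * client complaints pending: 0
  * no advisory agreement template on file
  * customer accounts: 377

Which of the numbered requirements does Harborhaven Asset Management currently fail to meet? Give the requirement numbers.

2, 8, 9

1. client complaints pending 0 ≤ 0 → met
2. written supervisory procedures absent → not met
3. code-of-ethics attestation 263 days ago vs limit 270 → met
4. designated compliance officers 2 ≥ 2 → met
5. Form ADV amendment 501 days ago vs limit 730 → met
6. compliance program review 682 days ago vs limit 730 → met
7. condition 'has custody of client assets' holds; best-execution review 69 days ago vs limit 120 → met
8. advisory agreement template absent → not met
9. net capital $105,000 < $110,000 → not met
10. custody surprise examination 60 days ago vs limit 90 → met
Not met: 2, 8, 9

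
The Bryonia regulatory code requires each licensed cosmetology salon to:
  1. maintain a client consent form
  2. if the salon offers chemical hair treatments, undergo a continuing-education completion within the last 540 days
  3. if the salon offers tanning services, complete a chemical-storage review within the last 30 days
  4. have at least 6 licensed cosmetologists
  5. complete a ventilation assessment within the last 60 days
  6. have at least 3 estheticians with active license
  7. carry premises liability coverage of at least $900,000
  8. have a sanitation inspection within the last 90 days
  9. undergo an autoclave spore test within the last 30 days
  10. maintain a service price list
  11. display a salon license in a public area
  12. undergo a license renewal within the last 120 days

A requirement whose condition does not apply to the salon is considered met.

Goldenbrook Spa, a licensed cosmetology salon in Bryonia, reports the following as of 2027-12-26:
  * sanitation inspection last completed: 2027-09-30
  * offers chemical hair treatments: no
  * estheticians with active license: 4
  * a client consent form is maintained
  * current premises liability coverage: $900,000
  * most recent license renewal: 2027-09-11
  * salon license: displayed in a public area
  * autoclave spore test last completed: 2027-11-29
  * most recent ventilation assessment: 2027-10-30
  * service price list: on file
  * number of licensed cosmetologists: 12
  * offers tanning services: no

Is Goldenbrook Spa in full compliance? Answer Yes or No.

1. client consent form present → met
2. condition 'offers chemical hair treatments' does not hold → requirement n/a → met
3. condition 'offers tanning services' does not hold → requirement n/a → met
4. licensed cosmetologists 12 ≥ 6 → met
5. ventilation assessment 57 days ago vs limit 60 → met
6. estheticians with active license 4 ≥ 3 → met
7. premises liability coverage $900,000 ≥ $900,000 → met
8. sanitation inspection 87 days ago vs limit 90 → met
9. autoclave spore test 27 days ago vs limit 30 → met
10. service price list present → met
11. salon license present → met
12. license renewal 106 days ago vs limit 120 → met
All met.

Yes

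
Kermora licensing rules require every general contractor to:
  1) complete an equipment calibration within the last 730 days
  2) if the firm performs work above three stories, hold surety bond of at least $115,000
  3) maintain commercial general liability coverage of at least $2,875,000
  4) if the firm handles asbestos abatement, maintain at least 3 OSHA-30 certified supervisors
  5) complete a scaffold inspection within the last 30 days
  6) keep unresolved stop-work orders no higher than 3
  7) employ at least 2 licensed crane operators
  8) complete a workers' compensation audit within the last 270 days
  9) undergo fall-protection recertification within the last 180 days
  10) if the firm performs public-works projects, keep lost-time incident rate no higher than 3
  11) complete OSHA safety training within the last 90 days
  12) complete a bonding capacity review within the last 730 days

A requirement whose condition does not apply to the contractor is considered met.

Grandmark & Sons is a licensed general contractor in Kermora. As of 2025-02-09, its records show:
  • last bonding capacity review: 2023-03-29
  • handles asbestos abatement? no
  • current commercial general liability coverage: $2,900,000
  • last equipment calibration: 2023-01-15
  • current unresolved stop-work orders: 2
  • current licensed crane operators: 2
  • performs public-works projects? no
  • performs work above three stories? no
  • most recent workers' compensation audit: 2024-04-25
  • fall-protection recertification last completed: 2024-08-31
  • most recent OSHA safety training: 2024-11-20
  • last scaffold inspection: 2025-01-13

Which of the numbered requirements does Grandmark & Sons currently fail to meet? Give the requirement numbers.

1, 8

1. equipment calibration 756 days ago vs limit 730 → not met
2. condition 'performs work above three stories' does not hold → requirement n/a → met
3. commercial general liability coverage $2,900,000 ≥ $2,875,000 → met
4. condition 'handles asbestos abatement' does not hold → requirement n/a → met
5. scaffold inspection 27 days ago vs limit 30 → met
6. unresolved stop-work orders 2 ≤ 3 → met
7. licensed crane operators 2 ≥ 2 → met
8. workers' compensation audit 290 days ago vs limit 270 → not met
9. fall-protection recertification 162 days ago vs limit 180 → met
10. condition 'performs public-works projects' does not hold → requirement n/a → met
11. OSHA safety training 81 days ago vs limit 90 → met
12. bonding capacity review 683 days ago vs limit 730 → met
Not met: 1, 8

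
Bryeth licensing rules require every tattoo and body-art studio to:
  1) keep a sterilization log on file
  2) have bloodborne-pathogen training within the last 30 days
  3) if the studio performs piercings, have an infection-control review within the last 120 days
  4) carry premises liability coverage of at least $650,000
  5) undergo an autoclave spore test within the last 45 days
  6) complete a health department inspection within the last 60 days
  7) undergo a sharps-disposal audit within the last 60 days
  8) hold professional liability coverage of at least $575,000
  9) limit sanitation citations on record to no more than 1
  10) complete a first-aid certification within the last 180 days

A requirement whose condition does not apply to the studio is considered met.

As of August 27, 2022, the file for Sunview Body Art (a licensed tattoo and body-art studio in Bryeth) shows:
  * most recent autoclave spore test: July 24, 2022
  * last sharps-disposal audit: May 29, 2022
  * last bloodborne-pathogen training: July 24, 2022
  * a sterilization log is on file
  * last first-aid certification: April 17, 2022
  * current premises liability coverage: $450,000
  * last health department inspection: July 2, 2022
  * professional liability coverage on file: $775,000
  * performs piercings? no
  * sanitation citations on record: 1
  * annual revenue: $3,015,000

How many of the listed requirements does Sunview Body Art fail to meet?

3

1. sterilization log present → met
2. bloodborne-pathogen training 34 days ago vs limit 30 → not met
3. condition 'performs piercings' does not hold → requirement n/a → met
4. premises liability coverage $450,000 < $650,000 → not met
5. autoclave spore test 34 days ago vs limit 45 → met
6. health department inspection 56 days ago vs limit 60 → met
7. sharps-disposal audit 90 days ago vs limit 60 → not met
8. professional liability coverage $775,000 ≥ $575,000 → met
9. sanitation citations on record 1 ≤ 1 → met
10. first-aid certification 132 days ago vs limit 180 → met
Not met: 3 of 10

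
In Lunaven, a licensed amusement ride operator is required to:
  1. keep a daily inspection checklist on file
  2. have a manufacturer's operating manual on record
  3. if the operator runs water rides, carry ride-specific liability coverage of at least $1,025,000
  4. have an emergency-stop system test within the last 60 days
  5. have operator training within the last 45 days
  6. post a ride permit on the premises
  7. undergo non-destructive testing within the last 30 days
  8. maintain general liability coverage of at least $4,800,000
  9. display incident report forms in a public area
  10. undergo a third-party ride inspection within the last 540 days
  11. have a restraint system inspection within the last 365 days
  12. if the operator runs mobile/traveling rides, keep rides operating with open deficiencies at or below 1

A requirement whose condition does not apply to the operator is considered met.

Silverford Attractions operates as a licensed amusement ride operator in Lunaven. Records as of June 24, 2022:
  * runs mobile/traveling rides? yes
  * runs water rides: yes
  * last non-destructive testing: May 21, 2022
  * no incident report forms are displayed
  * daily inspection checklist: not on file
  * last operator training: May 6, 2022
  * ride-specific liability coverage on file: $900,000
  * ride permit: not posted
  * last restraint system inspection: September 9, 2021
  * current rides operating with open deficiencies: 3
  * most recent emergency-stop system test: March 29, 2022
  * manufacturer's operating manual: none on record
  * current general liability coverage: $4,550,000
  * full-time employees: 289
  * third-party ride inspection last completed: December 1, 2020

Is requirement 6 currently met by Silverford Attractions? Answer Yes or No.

No

6. ride permit absent → not met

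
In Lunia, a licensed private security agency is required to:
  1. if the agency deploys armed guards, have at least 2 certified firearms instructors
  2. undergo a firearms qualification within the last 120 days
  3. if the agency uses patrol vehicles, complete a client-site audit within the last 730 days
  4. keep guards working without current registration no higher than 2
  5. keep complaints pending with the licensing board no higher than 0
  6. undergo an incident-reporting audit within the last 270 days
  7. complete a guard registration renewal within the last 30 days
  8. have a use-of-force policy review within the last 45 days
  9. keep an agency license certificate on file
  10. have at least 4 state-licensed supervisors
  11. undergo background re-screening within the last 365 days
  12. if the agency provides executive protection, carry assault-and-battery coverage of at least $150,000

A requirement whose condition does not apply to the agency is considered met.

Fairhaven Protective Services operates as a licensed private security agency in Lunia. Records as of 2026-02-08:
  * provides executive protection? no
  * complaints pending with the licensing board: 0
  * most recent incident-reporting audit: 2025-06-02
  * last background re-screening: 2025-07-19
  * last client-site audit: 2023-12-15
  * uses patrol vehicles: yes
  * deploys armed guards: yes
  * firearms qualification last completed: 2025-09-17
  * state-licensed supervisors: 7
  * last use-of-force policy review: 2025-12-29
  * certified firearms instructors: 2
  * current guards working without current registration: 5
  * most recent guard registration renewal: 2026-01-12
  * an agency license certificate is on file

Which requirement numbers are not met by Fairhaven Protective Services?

1. condition 'deploys armed guards' holds; certified firearms instructors 2 ≥ 2 → met
2. firearms qualification 144 days ago vs limit 120 → not met
3. condition 'uses patrol vehicles' holds; client-site audit 786 days ago vs limit 730 → not met
4. guards working without current registration 5 > 2 → not met
5. complaints pending with the licensing board 0 ≤ 0 → met
6. incident-reporting audit 251 days ago vs limit 270 → met
7. guard registration renewal 27 days ago vs limit 30 → met
8. use-of-force policy review 41 days ago vs limit 45 → met
9. agency license certificate present → met
10. state-licensed supervisors 7 ≥ 4 → met
11. background re-screening 204 days ago vs limit 365 → met
12. condition 'provides executive protection' does not hold → requirement n/a → met
Not met: 2, 3, 4

2, 3, 4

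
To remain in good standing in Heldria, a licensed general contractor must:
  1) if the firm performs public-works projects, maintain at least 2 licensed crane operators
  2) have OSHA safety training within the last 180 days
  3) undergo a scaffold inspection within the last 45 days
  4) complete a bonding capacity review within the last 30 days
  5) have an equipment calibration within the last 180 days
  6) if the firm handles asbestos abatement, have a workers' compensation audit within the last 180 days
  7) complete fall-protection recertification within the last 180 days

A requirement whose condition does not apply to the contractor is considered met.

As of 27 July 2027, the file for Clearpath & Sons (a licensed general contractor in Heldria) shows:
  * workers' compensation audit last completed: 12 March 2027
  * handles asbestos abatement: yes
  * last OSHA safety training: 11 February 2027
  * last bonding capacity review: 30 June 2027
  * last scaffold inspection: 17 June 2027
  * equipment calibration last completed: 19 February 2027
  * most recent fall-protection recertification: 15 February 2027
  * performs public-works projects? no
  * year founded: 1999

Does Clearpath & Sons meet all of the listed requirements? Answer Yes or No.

1. condition 'performs public-works projects' does not hold → requirement n/a → met
2. OSHA safety training 166 days ago vs limit 180 → met
3. scaffold inspection 40 days ago vs limit 45 → met
4. bonding capacity review 27 days ago vs limit 30 → met
5. equipment calibration 158 days ago vs limit 180 → met
6. condition 'handles asbestos abatement' holds; workers' compensation audit 137 days ago vs limit 180 → met
7. fall-protection recertification 162 days ago vs limit 180 → met
All met.

Yes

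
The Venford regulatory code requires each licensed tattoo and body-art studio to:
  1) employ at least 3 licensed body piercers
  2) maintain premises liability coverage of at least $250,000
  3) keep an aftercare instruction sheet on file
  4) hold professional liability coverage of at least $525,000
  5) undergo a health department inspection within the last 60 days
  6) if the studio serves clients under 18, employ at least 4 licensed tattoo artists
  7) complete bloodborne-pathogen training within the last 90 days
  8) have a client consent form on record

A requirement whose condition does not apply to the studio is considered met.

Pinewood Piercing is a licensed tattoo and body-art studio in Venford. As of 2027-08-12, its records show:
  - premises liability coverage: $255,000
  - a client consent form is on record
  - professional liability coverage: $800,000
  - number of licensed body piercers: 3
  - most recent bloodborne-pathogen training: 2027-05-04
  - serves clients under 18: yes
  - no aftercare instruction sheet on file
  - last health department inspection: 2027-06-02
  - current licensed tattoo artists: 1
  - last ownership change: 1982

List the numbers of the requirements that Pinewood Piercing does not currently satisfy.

3, 5, 6, 7

1. licensed body piercers 3 ≥ 3 → met
2. premises liability coverage $255,000 ≥ $250,000 → met
3. aftercare instruction sheet absent → not met
4. professional liability coverage $800,000 ≥ $525,000 → met
5. health department inspection 71 days ago vs limit 60 → not met
6. condition 'serves clients under 18' holds; licensed tattoo artists 1 < 4 → not met
7. bloodborne-pathogen training 100 days ago vs limit 90 → not met
8. client consent form present → met
Not met: 3, 5, 6, 7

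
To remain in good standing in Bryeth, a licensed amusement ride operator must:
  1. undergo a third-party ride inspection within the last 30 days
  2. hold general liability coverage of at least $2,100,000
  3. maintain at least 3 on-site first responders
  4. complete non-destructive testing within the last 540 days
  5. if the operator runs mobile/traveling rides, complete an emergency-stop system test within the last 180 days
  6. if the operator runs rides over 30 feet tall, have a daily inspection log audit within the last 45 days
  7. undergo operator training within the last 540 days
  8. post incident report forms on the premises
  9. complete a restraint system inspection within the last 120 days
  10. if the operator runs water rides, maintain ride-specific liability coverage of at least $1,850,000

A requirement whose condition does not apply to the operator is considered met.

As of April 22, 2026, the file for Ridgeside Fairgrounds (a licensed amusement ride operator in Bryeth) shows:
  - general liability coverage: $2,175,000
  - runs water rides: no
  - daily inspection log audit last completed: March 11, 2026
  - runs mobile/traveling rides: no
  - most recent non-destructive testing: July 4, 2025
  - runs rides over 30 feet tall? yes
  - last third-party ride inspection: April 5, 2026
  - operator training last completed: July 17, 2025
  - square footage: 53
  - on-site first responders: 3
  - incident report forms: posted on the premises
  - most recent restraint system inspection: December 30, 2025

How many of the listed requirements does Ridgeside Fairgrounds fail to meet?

0

1. third-party ride inspection 17 days ago vs limit 30 → met
2. general liability coverage $2,175,000 ≥ $2,100,000 → met
3. on-site first responders 3 ≥ 3 → met
4. non-destructive testing 292 days ago vs limit 540 → met
5. condition 'runs mobile/traveling rides' does not hold → requirement n/a → met
6. condition 'runs rides over 30 feet tall' holds; daily inspection log audit 42 days ago vs limit 45 → met
7. operator training 279 days ago vs limit 540 → met
8. incident report forms present → met
9. restraint system inspection 113 days ago vs limit 120 → met
10. condition 'runs water rides' does not hold → requirement n/a → met
Not met: 0 of 10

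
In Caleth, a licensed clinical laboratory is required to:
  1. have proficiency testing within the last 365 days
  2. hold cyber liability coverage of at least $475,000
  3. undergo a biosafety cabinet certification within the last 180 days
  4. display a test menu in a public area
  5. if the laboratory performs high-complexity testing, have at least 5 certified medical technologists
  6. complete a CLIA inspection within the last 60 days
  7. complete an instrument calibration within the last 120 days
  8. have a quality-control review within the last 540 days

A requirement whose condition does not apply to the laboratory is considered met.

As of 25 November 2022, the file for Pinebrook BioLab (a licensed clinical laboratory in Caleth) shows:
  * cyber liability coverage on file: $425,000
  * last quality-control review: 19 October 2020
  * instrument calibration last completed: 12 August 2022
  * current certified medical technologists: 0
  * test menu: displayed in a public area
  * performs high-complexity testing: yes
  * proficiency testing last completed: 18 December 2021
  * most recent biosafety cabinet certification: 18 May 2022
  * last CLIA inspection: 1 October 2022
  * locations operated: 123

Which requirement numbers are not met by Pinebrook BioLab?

1. proficiency testing 342 days ago vs limit 365 → met
2. cyber liability coverage $425,000 < $475,000 → not met
3. biosafety cabinet certification 191 days ago vs limit 180 → not met
4. test menu present → met
5. condition 'performs high-complexity testing' holds; certified medical technologists 0 < 5 → not met
6. CLIA inspection 55 days ago vs limit 60 → met
7. instrument calibration 105 days ago vs limit 120 → met
8. quality-control review 767 days ago vs limit 540 → not met
Not met: 2, 3, 5, 8

2, 3, 5, 8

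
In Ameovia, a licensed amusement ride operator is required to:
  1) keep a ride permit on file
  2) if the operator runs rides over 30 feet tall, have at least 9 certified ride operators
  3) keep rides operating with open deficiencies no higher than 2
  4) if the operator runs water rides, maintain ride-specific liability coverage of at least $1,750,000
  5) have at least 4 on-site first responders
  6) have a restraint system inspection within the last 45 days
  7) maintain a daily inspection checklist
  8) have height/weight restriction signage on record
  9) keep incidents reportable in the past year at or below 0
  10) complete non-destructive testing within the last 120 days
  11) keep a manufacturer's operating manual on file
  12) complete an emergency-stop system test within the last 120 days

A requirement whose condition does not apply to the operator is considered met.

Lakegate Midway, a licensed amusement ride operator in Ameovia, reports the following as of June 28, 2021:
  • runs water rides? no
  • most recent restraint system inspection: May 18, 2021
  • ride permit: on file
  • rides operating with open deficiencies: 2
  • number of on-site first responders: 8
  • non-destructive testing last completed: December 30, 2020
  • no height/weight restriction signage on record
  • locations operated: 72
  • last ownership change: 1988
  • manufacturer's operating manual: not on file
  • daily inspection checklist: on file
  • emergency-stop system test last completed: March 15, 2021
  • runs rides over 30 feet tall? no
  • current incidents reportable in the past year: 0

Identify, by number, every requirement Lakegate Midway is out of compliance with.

8, 10, 11

1. ride permit present → met
2. condition 'runs rides over 30 feet tall' does not hold → requirement n/a → met
3. rides operating with open deficiencies 2 ≤ 2 → met
4. condition 'runs water rides' does not hold → requirement n/a → met
5. on-site first responders 8 ≥ 4 → met
6. restraint system inspection 41 days ago vs limit 45 → met
7. daily inspection checklist present → met
8. height/weight restriction signage absent → not met
9. incidents reportable in the past year 0 ≤ 0 → met
10. non-destructive testing 180 days ago vs limit 120 → not met
11. manufacturer's operating manual absent → not met
12. emergency-stop system test 105 days ago vs limit 120 → met
Not met: 8, 10, 11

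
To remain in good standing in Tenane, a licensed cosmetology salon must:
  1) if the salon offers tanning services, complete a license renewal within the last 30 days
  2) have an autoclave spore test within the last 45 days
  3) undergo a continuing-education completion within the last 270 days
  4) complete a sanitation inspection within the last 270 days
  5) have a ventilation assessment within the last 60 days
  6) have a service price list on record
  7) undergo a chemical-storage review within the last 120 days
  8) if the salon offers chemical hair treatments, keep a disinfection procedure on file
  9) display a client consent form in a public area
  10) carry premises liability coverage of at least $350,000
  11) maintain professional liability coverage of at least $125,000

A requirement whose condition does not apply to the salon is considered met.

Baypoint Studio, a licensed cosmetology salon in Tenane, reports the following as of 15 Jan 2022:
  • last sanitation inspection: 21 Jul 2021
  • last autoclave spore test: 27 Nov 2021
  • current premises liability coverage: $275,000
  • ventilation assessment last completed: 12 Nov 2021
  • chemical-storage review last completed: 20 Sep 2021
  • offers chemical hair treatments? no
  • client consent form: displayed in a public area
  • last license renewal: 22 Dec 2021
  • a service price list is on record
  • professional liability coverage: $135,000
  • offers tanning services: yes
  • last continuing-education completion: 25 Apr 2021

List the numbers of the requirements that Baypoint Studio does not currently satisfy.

1. condition 'offers tanning services' holds; license renewal 24 days ago vs limit 30 → met
2. autoclave spore test 49 days ago vs limit 45 → not met
3. continuing-education completion 265 days ago vs limit 270 → met
4. sanitation inspection 178 days ago vs limit 270 → met
5. ventilation assessment 64 days ago vs limit 60 → not met
6. service price list present → met
7. chemical-storage review 117 days ago vs limit 120 → met
8. condition 'offers chemical hair treatments' does not hold → requirement n/a → met
9. client consent form present → met
10. premises liability coverage $275,000 < $350,000 → not met
11. professional liability coverage $135,000 ≥ $125,000 → met
Not met: 2, 5, 10

2, 5, 10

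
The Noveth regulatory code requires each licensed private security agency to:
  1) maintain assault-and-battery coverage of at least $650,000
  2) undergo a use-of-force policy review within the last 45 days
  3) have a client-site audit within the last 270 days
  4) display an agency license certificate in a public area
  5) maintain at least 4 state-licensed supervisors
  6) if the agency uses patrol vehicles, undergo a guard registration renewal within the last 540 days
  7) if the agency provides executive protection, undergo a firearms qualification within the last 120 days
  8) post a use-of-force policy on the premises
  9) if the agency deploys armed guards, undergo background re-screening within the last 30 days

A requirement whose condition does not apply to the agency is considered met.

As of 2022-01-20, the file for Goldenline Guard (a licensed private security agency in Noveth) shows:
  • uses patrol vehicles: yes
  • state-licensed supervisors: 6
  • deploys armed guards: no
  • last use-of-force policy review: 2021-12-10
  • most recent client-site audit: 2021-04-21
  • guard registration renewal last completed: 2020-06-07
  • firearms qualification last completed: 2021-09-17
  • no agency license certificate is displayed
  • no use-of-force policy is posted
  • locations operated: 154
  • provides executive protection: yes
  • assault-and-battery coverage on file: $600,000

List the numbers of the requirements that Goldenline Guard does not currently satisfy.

1, 3, 4, 6, 7, 8

1. assault-and-battery coverage $600,000 < $650,000 → not met
2. use-of-force policy review 41 days ago vs limit 45 → met
3. client-site audit 274 days ago vs limit 270 → not met
4. agency license certificate absent → not met
5. state-licensed supervisors 6 ≥ 4 → met
6. condition 'uses patrol vehicles' holds; guard registration renewal 592 days ago vs limit 540 → not met
7. condition 'provides executive protection' holds; firearms qualification 125 days ago vs limit 120 → not met
8. use-of-force policy absent → not met
9. condition 'deploys armed guards' does not hold → requirement n/a → met
Not met: 1, 3, 4, 6, 7, 8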